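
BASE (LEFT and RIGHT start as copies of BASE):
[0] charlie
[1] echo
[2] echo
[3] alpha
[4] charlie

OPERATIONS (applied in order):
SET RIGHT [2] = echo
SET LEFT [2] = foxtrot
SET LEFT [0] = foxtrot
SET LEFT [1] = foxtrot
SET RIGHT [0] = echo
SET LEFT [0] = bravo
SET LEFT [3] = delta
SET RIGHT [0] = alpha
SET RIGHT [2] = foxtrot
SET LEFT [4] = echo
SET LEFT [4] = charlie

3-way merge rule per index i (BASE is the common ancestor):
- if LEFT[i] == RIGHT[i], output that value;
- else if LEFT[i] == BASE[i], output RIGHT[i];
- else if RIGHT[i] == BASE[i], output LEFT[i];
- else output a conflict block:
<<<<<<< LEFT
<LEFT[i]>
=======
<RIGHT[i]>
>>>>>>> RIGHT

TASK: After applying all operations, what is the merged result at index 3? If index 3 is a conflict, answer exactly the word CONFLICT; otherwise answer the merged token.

Final LEFT:  [bravo, foxtrot, foxtrot, delta, charlie]
Final RIGHT: [alpha, echo, foxtrot, alpha, charlie]
i=0: BASE=charlie L=bravo R=alpha all differ -> CONFLICT
i=1: L=foxtrot, R=echo=BASE -> take LEFT -> foxtrot
i=2: L=foxtrot R=foxtrot -> agree -> foxtrot
i=3: L=delta, R=alpha=BASE -> take LEFT -> delta
i=4: L=charlie R=charlie -> agree -> charlie
Index 3 -> delta

Answer: delta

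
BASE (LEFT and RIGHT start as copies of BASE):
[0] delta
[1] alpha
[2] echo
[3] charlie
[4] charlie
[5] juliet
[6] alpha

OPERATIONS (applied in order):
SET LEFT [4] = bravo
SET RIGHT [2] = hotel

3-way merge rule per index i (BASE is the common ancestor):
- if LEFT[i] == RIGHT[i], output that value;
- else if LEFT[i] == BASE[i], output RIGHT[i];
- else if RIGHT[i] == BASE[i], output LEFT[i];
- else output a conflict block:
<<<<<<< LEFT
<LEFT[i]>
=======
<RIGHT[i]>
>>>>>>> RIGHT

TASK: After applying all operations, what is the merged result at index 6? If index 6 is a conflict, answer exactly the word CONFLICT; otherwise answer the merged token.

Answer: alpha

Derivation:
Final LEFT:  [delta, alpha, echo, charlie, bravo, juliet, alpha]
Final RIGHT: [delta, alpha, hotel, charlie, charlie, juliet, alpha]
i=0: L=delta R=delta -> agree -> delta
i=1: L=alpha R=alpha -> agree -> alpha
i=2: L=echo=BASE, R=hotel -> take RIGHT -> hotel
i=3: L=charlie R=charlie -> agree -> charlie
i=4: L=bravo, R=charlie=BASE -> take LEFT -> bravo
i=5: L=juliet R=juliet -> agree -> juliet
i=6: L=alpha R=alpha -> agree -> alpha
Index 6 -> alpha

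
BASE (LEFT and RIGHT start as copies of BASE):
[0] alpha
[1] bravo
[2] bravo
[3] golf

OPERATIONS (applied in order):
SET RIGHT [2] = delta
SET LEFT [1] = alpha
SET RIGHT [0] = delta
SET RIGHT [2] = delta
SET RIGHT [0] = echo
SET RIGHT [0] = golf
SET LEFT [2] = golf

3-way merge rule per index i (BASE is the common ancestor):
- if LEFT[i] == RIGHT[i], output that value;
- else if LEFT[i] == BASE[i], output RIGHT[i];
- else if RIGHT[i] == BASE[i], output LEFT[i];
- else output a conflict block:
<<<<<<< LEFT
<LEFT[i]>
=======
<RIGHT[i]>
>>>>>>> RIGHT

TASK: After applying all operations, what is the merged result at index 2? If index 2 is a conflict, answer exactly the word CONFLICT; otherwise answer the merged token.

Answer: CONFLICT

Derivation:
Final LEFT:  [alpha, alpha, golf, golf]
Final RIGHT: [golf, bravo, delta, golf]
i=0: L=alpha=BASE, R=golf -> take RIGHT -> golf
i=1: L=alpha, R=bravo=BASE -> take LEFT -> alpha
i=2: BASE=bravo L=golf R=delta all differ -> CONFLICT
i=3: L=golf R=golf -> agree -> golf
Index 2 -> CONFLICT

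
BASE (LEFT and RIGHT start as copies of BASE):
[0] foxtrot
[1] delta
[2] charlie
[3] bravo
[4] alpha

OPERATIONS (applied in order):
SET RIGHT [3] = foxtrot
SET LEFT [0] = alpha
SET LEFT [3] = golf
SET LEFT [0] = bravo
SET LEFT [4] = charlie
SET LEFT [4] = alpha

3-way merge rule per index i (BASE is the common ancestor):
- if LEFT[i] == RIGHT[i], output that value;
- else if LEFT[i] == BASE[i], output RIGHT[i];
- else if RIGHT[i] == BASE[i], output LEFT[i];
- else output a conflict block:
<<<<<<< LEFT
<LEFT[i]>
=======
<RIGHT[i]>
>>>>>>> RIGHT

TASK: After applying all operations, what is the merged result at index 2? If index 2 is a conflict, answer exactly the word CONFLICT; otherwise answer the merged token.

Final LEFT:  [bravo, delta, charlie, golf, alpha]
Final RIGHT: [foxtrot, delta, charlie, foxtrot, alpha]
i=0: L=bravo, R=foxtrot=BASE -> take LEFT -> bravo
i=1: L=delta R=delta -> agree -> delta
i=2: L=charlie R=charlie -> agree -> charlie
i=3: BASE=bravo L=golf R=foxtrot all differ -> CONFLICT
i=4: L=alpha R=alpha -> agree -> alpha
Index 2 -> charlie

Answer: charlie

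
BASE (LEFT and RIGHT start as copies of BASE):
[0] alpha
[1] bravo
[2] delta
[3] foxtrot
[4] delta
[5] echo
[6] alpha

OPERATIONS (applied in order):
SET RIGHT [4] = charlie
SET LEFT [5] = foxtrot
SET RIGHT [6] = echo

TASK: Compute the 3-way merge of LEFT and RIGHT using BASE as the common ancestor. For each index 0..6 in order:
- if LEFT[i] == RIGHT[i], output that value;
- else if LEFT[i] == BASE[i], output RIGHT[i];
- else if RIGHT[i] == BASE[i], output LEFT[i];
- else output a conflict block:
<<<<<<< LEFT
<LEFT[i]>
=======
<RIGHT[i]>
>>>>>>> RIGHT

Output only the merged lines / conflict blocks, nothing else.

Answer: alpha
bravo
delta
foxtrot
charlie
foxtrot
echo

Derivation:
Final LEFT:  [alpha, bravo, delta, foxtrot, delta, foxtrot, alpha]
Final RIGHT: [alpha, bravo, delta, foxtrot, charlie, echo, echo]
i=0: L=alpha R=alpha -> agree -> alpha
i=1: L=bravo R=bravo -> agree -> bravo
i=2: L=delta R=delta -> agree -> delta
i=3: L=foxtrot R=foxtrot -> agree -> foxtrot
i=4: L=delta=BASE, R=charlie -> take RIGHT -> charlie
i=5: L=foxtrot, R=echo=BASE -> take LEFT -> foxtrot
i=6: L=alpha=BASE, R=echo -> take RIGHT -> echo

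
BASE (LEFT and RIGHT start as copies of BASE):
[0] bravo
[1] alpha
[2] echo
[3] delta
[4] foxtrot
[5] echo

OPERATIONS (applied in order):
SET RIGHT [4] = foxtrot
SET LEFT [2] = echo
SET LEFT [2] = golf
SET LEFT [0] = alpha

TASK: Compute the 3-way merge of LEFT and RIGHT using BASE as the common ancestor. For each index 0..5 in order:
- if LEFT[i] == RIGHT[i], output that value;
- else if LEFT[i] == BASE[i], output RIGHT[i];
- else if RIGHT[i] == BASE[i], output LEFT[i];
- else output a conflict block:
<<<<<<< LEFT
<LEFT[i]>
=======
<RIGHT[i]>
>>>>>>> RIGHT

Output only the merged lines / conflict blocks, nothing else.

Answer: alpha
alpha
golf
delta
foxtrot
echo

Derivation:
Final LEFT:  [alpha, alpha, golf, delta, foxtrot, echo]
Final RIGHT: [bravo, alpha, echo, delta, foxtrot, echo]
i=0: L=alpha, R=bravo=BASE -> take LEFT -> alpha
i=1: L=alpha R=alpha -> agree -> alpha
i=2: L=golf, R=echo=BASE -> take LEFT -> golf
i=3: L=delta R=delta -> agree -> delta
i=4: L=foxtrot R=foxtrot -> agree -> foxtrot
i=5: L=echo R=echo -> agree -> echo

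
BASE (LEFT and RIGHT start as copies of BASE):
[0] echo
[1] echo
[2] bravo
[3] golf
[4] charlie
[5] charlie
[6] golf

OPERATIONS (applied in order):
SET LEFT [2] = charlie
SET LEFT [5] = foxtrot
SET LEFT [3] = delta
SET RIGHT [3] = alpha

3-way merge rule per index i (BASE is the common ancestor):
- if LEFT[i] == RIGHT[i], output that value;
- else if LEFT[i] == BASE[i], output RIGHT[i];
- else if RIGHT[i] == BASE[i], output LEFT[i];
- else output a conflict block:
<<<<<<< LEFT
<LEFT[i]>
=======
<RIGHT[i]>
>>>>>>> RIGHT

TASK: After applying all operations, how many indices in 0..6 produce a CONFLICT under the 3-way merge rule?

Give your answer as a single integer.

Answer: 1

Derivation:
Final LEFT:  [echo, echo, charlie, delta, charlie, foxtrot, golf]
Final RIGHT: [echo, echo, bravo, alpha, charlie, charlie, golf]
i=0: L=echo R=echo -> agree -> echo
i=1: L=echo R=echo -> agree -> echo
i=2: L=charlie, R=bravo=BASE -> take LEFT -> charlie
i=3: BASE=golf L=delta R=alpha all differ -> CONFLICT
i=4: L=charlie R=charlie -> agree -> charlie
i=5: L=foxtrot, R=charlie=BASE -> take LEFT -> foxtrot
i=6: L=golf R=golf -> agree -> golf
Conflict count: 1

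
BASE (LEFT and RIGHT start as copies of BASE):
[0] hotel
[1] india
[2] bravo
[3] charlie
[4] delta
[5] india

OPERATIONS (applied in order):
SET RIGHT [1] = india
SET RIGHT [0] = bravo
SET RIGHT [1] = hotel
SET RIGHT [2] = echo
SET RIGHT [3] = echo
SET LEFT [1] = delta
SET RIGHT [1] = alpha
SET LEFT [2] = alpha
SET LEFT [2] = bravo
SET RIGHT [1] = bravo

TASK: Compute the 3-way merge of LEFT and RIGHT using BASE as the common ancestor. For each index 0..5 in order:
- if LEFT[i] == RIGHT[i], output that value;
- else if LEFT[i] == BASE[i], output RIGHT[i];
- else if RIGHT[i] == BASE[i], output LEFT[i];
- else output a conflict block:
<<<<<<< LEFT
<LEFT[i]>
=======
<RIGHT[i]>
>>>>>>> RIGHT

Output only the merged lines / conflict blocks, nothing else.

Answer: bravo
<<<<<<< LEFT
delta
=======
bravo
>>>>>>> RIGHT
echo
echo
delta
india

Derivation:
Final LEFT:  [hotel, delta, bravo, charlie, delta, india]
Final RIGHT: [bravo, bravo, echo, echo, delta, india]
i=0: L=hotel=BASE, R=bravo -> take RIGHT -> bravo
i=1: BASE=india L=delta R=bravo all differ -> CONFLICT
i=2: L=bravo=BASE, R=echo -> take RIGHT -> echo
i=3: L=charlie=BASE, R=echo -> take RIGHT -> echo
i=4: L=delta R=delta -> agree -> delta
i=5: L=india R=india -> agree -> india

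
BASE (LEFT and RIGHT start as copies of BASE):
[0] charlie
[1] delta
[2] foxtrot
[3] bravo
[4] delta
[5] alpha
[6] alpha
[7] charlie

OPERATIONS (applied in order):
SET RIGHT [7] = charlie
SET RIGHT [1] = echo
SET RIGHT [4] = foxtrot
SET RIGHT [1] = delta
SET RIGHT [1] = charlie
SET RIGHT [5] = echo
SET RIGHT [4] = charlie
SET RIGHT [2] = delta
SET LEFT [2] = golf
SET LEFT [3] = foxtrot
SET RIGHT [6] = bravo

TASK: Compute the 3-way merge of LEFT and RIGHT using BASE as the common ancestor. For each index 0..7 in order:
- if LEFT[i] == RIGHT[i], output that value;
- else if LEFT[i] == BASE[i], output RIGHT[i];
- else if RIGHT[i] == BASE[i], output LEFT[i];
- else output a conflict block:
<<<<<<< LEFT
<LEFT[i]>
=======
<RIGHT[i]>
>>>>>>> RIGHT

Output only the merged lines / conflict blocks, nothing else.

Final LEFT:  [charlie, delta, golf, foxtrot, delta, alpha, alpha, charlie]
Final RIGHT: [charlie, charlie, delta, bravo, charlie, echo, bravo, charlie]
i=0: L=charlie R=charlie -> agree -> charlie
i=1: L=delta=BASE, R=charlie -> take RIGHT -> charlie
i=2: BASE=foxtrot L=golf R=delta all differ -> CONFLICT
i=3: L=foxtrot, R=bravo=BASE -> take LEFT -> foxtrot
i=4: L=delta=BASE, R=charlie -> take RIGHT -> charlie
i=5: L=alpha=BASE, R=echo -> take RIGHT -> echo
i=6: L=alpha=BASE, R=bravo -> take RIGHT -> bravo
i=7: L=charlie R=charlie -> agree -> charlie

Answer: charlie
charlie
<<<<<<< LEFT
golf
=======
delta
>>>>>>> RIGHT
foxtrot
charlie
echo
bravo
charlie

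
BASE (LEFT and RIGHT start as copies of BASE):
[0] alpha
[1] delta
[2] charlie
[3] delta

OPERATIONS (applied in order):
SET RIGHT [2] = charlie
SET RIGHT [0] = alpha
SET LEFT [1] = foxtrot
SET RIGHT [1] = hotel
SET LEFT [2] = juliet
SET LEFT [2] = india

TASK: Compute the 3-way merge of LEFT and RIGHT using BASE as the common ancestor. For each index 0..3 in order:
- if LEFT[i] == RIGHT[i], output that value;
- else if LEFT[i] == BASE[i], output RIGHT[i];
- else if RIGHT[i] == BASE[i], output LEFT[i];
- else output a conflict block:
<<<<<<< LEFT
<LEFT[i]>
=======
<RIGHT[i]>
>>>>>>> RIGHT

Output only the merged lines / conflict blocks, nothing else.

Final LEFT:  [alpha, foxtrot, india, delta]
Final RIGHT: [alpha, hotel, charlie, delta]
i=0: L=alpha R=alpha -> agree -> alpha
i=1: BASE=delta L=foxtrot R=hotel all differ -> CONFLICT
i=2: L=india, R=charlie=BASE -> take LEFT -> india
i=3: L=delta R=delta -> agree -> delta

Answer: alpha
<<<<<<< LEFT
foxtrot
=======
hotel
>>>>>>> RIGHT
india
delta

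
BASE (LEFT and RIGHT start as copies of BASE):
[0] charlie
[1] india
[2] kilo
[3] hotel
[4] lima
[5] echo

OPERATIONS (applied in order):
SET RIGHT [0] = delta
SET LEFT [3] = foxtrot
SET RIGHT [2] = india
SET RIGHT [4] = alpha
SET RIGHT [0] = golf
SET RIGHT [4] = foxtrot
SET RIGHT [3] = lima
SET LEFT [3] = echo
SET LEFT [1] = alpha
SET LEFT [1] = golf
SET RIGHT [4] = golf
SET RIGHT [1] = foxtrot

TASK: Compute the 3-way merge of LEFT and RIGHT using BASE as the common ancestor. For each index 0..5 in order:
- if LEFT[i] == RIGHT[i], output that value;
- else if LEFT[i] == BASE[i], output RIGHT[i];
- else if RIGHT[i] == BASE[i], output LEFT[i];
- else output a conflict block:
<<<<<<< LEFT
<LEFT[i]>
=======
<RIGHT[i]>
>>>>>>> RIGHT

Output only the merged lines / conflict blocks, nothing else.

Final LEFT:  [charlie, golf, kilo, echo, lima, echo]
Final RIGHT: [golf, foxtrot, india, lima, golf, echo]
i=0: L=charlie=BASE, R=golf -> take RIGHT -> golf
i=1: BASE=india L=golf R=foxtrot all differ -> CONFLICT
i=2: L=kilo=BASE, R=india -> take RIGHT -> india
i=3: BASE=hotel L=echo R=lima all differ -> CONFLICT
i=4: L=lima=BASE, R=golf -> take RIGHT -> golf
i=5: L=echo R=echo -> agree -> echo

Answer: golf
<<<<<<< LEFT
golf
=======
foxtrot
>>>>>>> RIGHT
india
<<<<<<< LEFT
echo
=======
lima
>>>>>>> RIGHT
golf
echo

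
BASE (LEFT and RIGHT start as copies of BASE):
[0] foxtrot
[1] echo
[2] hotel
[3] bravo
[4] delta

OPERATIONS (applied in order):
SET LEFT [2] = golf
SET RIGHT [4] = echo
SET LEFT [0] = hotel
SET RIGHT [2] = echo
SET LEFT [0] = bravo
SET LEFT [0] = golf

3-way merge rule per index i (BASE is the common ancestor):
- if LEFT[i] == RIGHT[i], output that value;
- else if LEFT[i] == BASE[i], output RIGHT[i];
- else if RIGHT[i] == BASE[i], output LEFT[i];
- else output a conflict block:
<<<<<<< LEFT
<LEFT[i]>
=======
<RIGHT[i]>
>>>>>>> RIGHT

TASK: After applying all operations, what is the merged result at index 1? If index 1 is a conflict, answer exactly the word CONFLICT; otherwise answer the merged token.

Final LEFT:  [golf, echo, golf, bravo, delta]
Final RIGHT: [foxtrot, echo, echo, bravo, echo]
i=0: L=golf, R=foxtrot=BASE -> take LEFT -> golf
i=1: L=echo R=echo -> agree -> echo
i=2: BASE=hotel L=golf R=echo all differ -> CONFLICT
i=3: L=bravo R=bravo -> agree -> bravo
i=4: L=delta=BASE, R=echo -> take RIGHT -> echo
Index 1 -> echo

Answer: echo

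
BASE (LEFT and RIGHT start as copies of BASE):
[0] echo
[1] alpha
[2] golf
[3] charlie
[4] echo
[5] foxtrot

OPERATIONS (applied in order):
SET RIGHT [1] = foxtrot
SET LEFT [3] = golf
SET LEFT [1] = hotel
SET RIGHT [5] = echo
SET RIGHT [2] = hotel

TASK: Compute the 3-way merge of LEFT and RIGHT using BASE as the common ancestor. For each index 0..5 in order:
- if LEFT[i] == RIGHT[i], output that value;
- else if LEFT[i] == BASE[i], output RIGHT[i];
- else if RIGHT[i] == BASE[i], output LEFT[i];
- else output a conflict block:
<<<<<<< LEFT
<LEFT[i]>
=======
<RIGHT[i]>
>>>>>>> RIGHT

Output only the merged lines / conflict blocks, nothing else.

Final LEFT:  [echo, hotel, golf, golf, echo, foxtrot]
Final RIGHT: [echo, foxtrot, hotel, charlie, echo, echo]
i=0: L=echo R=echo -> agree -> echo
i=1: BASE=alpha L=hotel R=foxtrot all differ -> CONFLICT
i=2: L=golf=BASE, R=hotel -> take RIGHT -> hotel
i=3: L=golf, R=charlie=BASE -> take LEFT -> golf
i=4: L=echo R=echo -> agree -> echo
i=5: L=foxtrot=BASE, R=echo -> take RIGHT -> echo

Answer: echo
<<<<<<< LEFT
hotel
=======
foxtrot
>>>>>>> RIGHT
hotel
golf
echo
echo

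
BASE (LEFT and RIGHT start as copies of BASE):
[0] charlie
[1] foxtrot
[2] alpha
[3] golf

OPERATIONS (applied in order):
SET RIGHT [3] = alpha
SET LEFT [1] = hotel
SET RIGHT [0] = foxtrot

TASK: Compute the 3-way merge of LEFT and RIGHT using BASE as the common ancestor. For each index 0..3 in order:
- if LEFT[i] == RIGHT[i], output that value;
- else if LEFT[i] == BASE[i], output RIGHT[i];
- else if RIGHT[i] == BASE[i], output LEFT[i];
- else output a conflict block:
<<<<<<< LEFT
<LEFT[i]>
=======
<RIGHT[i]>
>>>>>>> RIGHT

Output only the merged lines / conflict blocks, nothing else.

Final LEFT:  [charlie, hotel, alpha, golf]
Final RIGHT: [foxtrot, foxtrot, alpha, alpha]
i=0: L=charlie=BASE, R=foxtrot -> take RIGHT -> foxtrot
i=1: L=hotel, R=foxtrot=BASE -> take LEFT -> hotel
i=2: L=alpha R=alpha -> agree -> alpha
i=3: L=golf=BASE, R=alpha -> take RIGHT -> alpha

Answer: foxtrot
hotel
alpha
alpha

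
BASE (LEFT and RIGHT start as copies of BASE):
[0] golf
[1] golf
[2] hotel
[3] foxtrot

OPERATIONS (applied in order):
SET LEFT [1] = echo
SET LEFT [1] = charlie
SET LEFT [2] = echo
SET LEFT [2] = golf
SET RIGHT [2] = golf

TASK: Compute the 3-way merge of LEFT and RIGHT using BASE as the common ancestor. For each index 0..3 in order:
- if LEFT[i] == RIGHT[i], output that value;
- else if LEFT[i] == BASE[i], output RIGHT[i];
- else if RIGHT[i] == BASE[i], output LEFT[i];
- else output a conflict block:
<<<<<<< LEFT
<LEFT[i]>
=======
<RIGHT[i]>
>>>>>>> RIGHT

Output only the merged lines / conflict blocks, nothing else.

Answer: golf
charlie
golf
foxtrot

Derivation:
Final LEFT:  [golf, charlie, golf, foxtrot]
Final RIGHT: [golf, golf, golf, foxtrot]
i=0: L=golf R=golf -> agree -> golf
i=1: L=charlie, R=golf=BASE -> take LEFT -> charlie
i=2: L=golf R=golf -> agree -> golf
i=3: L=foxtrot R=foxtrot -> agree -> foxtrot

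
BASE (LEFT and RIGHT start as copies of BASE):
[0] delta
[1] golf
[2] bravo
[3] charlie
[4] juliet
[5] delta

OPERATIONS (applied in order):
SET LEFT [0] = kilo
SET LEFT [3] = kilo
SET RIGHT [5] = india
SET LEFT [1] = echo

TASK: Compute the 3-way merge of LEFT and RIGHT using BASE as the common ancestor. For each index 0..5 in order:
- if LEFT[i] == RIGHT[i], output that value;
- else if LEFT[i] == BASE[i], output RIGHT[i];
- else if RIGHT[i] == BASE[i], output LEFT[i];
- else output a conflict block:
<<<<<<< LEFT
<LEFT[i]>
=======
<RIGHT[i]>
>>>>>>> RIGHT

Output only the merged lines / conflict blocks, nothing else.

Final LEFT:  [kilo, echo, bravo, kilo, juliet, delta]
Final RIGHT: [delta, golf, bravo, charlie, juliet, india]
i=0: L=kilo, R=delta=BASE -> take LEFT -> kilo
i=1: L=echo, R=golf=BASE -> take LEFT -> echo
i=2: L=bravo R=bravo -> agree -> bravo
i=3: L=kilo, R=charlie=BASE -> take LEFT -> kilo
i=4: L=juliet R=juliet -> agree -> juliet
i=5: L=delta=BASE, R=india -> take RIGHT -> india

Answer: kilo
echo
bravo
kilo
juliet
india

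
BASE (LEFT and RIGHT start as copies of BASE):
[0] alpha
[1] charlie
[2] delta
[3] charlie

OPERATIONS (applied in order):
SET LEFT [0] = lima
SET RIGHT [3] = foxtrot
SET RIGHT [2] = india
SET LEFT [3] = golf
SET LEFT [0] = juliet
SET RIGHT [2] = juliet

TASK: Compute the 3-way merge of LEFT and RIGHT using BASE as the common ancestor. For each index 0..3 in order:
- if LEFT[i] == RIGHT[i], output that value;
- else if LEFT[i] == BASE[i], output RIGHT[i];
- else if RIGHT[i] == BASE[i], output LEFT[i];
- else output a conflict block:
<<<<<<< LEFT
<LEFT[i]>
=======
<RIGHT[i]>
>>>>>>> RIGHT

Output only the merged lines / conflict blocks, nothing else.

Answer: juliet
charlie
juliet
<<<<<<< LEFT
golf
=======
foxtrot
>>>>>>> RIGHT

Derivation:
Final LEFT:  [juliet, charlie, delta, golf]
Final RIGHT: [alpha, charlie, juliet, foxtrot]
i=0: L=juliet, R=alpha=BASE -> take LEFT -> juliet
i=1: L=charlie R=charlie -> agree -> charlie
i=2: L=delta=BASE, R=juliet -> take RIGHT -> juliet
i=3: BASE=charlie L=golf R=foxtrot all differ -> CONFLICT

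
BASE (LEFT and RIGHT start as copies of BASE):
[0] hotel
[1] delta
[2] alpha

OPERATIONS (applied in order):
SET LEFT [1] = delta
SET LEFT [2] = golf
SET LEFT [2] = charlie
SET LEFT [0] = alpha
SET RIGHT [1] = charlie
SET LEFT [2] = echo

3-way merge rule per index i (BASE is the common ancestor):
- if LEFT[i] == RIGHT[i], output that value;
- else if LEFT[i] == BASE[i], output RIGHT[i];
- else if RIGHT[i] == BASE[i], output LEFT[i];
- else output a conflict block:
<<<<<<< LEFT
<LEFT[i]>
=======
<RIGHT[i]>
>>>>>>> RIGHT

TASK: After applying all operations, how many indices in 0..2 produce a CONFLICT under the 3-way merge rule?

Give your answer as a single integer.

Final LEFT:  [alpha, delta, echo]
Final RIGHT: [hotel, charlie, alpha]
i=0: L=alpha, R=hotel=BASE -> take LEFT -> alpha
i=1: L=delta=BASE, R=charlie -> take RIGHT -> charlie
i=2: L=echo, R=alpha=BASE -> take LEFT -> echo
Conflict count: 0

Answer: 0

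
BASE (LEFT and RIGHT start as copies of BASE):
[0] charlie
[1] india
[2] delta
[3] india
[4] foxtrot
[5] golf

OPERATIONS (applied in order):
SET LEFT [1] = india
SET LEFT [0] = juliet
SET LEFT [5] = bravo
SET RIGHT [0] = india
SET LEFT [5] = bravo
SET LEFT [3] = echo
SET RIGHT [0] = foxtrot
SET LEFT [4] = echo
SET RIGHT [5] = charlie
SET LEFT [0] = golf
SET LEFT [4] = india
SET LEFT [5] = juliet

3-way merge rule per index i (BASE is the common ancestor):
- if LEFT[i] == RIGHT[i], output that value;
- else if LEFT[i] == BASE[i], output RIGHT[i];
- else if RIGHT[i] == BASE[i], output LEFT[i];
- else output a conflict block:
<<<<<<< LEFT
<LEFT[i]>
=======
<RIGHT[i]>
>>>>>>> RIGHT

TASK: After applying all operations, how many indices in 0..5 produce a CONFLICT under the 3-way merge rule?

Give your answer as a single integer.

Answer: 2

Derivation:
Final LEFT:  [golf, india, delta, echo, india, juliet]
Final RIGHT: [foxtrot, india, delta, india, foxtrot, charlie]
i=0: BASE=charlie L=golf R=foxtrot all differ -> CONFLICT
i=1: L=india R=india -> agree -> india
i=2: L=delta R=delta -> agree -> delta
i=3: L=echo, R=india=BASE -> take LEFT -> echo
i=4: L=india, R=foxtrot=BASE -> take LEFT -> india
i=5: BASE=golf L=juliet R=charlie all differ -> CONFLICT
Conflict count: 2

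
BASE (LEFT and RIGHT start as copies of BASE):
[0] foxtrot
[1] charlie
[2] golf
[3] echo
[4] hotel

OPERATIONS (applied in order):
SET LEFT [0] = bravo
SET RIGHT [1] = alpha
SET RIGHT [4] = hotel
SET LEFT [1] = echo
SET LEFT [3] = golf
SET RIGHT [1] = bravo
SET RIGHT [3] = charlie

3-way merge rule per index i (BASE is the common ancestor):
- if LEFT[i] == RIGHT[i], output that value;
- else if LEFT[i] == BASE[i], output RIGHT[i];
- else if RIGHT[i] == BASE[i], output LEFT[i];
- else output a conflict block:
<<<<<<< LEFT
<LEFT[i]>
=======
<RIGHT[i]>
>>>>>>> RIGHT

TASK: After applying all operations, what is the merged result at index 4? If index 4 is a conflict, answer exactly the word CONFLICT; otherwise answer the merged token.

Answer: hotel

Derivation:
Final LEFT:  [bravo, echo, golf, golf, hotel]
Final RIGHT: [foxtrot, bravo, golf, charlie, hotel]
i=0: L=bravo, R=foxtrot=BASE -> take LEFT -> bravo
i=1: BASE=charlie L=echo R=bravo all differ -> CONFLICT
i=2: L=golf R=golf -> agree -> golf
i=3: BASE=echo L=golf R=charlie all differ -> CONFLICT
i=4: L=hotel R=hotel -> agree -> hotel
Index 4 -> hotel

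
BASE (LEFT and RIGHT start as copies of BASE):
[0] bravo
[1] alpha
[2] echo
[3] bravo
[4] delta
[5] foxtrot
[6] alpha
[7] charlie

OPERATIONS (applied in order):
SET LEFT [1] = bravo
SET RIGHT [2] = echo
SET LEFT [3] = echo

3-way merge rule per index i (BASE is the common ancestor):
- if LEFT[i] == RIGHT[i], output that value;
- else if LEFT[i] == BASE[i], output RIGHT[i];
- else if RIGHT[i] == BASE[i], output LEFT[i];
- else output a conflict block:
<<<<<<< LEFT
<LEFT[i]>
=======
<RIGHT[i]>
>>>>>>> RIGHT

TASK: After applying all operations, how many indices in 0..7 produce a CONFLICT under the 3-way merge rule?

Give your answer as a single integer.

Answer: 0

Derivation:
Final LEFT:  [bravo, bravo, echo, echo, delta, foxtrot, alpha, charlie]
Final RIGHT: [bravo, alpha, echo, bravo, delta, foxtrot, alpha, charlie]
i=0: L=bravo R=bravo -> agree -> bravo
i=1: L=bravo, R=alpha=BASE -> take LEFT -> bravo
i=2: L=echo R=echo -> agree -> echo
i=3: L=echo, R=bravo=BASE -> take LEFT -> echo
i=4: L=delta R=delta -> agree -> delta
i=5: L=foxtrot R=foxtrot -> agree -> foxtrot
i=6: L=alpha R=alpha -> agree -> alpha
i=7: L=charlie R=charlie -> agree -> charlie
Conflict count: 0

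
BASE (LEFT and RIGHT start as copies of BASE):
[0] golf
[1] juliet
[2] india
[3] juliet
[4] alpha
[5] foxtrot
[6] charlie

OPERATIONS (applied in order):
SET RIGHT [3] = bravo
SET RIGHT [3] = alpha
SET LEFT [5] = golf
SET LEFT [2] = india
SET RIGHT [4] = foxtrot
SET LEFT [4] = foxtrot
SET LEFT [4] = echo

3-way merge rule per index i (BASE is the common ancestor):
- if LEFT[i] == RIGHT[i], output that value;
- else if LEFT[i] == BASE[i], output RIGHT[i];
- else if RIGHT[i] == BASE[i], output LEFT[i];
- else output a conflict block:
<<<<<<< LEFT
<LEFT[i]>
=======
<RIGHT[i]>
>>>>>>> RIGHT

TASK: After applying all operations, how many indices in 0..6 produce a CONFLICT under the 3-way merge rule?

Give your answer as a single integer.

Answer: 1

Derivation:
Final LEFT:  [golf, juliet, india, juliet, echo, golf, charlie]
Final RIGHT: [golf, juliet, india, alpha, foxtrot, foxtrot, charlie]
i=0: L=golf R=golf -> agree -> golf
i=1: L=juliet R=juliet -> agree -> juliet
i=2: L=india R=india -> agree -> india
i=3: L=juliet=BASE, R=alpha -> take RIGHT -> alpha
i=4: BASE=alpha L=echo R=foxtrot all differ -> CONFLICT
i=5: L=golf, R=foxtrot=BASE -> take LEFT -> golf
i=6: L=charlie R=charlie -> agree -> charlie
Conflict count: 1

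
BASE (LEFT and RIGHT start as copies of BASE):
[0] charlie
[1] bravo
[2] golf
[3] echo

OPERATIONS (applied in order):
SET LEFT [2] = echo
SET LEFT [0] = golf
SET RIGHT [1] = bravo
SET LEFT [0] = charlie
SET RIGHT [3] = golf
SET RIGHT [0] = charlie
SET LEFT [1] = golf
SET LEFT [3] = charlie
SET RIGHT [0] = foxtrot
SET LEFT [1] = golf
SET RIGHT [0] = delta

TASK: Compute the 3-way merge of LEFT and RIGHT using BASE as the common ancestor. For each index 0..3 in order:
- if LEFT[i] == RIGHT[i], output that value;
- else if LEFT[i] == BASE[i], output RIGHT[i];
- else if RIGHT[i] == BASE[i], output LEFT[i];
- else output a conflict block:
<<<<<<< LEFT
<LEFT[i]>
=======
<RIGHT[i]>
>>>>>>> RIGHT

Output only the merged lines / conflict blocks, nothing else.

Final LEFT:  [charlie, golf, echo, charlie]
Final RIGHT: [delta, bravo, golf, golf]
i=0: L=charlie=BASE, R=delta -> take RIGHT -> delta
i=1: L=golf, R=bravo=BASE -> take LEFT -> golf
i=2: L=echo, R=golf=BASE -> take LEFT -> echo
i=3: BASE=echo L=charlie R=golf all differ -> CONFLICT

Answer: delta
golf
echo
<<<<<<< LEFT
charlie
=======
golf
>>>>>>> RIGHT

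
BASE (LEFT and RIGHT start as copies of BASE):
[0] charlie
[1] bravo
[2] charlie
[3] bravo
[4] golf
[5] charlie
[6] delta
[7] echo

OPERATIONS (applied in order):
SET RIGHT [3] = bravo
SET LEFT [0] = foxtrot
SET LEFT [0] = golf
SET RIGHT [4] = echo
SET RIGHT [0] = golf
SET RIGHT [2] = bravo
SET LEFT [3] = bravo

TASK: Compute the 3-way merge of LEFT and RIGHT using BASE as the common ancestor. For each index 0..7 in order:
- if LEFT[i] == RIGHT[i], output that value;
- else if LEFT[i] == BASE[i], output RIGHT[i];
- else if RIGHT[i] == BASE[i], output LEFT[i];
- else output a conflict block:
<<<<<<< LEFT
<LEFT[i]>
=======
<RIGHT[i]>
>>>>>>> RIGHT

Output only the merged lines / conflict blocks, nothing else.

Final LEFT:  [golf, bravo, charlie, bravo, golf, charlie, delta, echo]
Final RIGHT: [golf, bravo, bravo, bravo, echo, charlie, delta, echo]
i=0: L=golf R=golf -> agree -> golf
i=1: L=bravo R=bravo -> agree -> bravo
i=2: L=charlie=BASE, R=bravo -> take RIGHT -> bravo
i=3: L=bravo R=bravo -> agree -> bravo
i=4: L=golf=BASE, R=echo -> take RIGHT -> echo
i=5: L=charlie R=charlie -> agree -> charlie
i=6: L=delta R=delta -> agree -> delta
i=7: L=echo R=echo -> agree -> echo

Answer: golf
bravo
bravo
bravo
echo
charlie
delta
echo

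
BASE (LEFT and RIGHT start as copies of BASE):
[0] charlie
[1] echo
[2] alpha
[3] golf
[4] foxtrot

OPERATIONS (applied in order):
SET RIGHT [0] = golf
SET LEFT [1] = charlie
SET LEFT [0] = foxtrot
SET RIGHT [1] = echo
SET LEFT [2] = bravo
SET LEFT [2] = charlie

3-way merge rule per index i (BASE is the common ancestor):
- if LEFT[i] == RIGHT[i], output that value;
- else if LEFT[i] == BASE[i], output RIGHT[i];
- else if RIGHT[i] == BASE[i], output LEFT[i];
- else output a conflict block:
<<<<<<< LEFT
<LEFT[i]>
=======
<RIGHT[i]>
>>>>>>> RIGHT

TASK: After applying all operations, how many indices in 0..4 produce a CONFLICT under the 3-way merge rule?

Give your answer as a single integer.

Answer: 1

Derivation:
Final LEFT:  [foxtrot, charlie, charlie, golf, foxtrot]
Final RIGHT: [golf, echo, alpha, golf, foxtrot]
i=0: BASE=charlie L=foxtrot R=golf all differ -> CONFLICT
i=1: L=charlie, R=echo=BASE -> take LEFT -> charlie
i=2: L=charlie, R=alpha=BASE -> take LEFT -> charlie
i=3: L=golf R=golf -> agree -> golf
i=4: L=foxtrot R=foxtrot -> agree -> foxtrot
Conflict count: 1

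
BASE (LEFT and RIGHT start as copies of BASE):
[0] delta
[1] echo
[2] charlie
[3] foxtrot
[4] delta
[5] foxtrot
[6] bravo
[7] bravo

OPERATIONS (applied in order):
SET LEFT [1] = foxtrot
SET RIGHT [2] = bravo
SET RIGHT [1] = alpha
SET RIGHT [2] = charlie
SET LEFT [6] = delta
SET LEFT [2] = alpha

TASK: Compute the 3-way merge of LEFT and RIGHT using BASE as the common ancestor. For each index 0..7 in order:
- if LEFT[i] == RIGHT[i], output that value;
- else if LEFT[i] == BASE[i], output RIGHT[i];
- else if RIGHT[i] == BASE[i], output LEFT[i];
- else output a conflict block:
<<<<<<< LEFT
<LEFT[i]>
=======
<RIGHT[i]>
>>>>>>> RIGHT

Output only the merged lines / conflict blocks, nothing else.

Final LEFT:  [delta, foxtrot, alpha, foxtrot, delta, foxtrot, delta, bravo]
Final RIGHT: [delta, alpha, charlie, foxtrot, delta, foxtrot, bravo, bravo]
i=0: L=delta R=delta -> agree -> delta
i=1: BASE=echo L=foxtrot R=alpha all differ -> CONFLICT
i=2: L=alpha, R=charlie=BASE -> take LEFT -> alpha
i=3: L=foxtrot R=foxtrot -> agree -> foxtrot
i=4: L=delta R=delta -> agree -> delta
i=5: L=foxtrot R=foxtrot -> agree -> foxtrot
i=6: L=delta, R=bravo=BASE -> take LEFT -> delta
i=7: L=bravo R=bravo -> agree -> bravo

Answer: delta
<<<<<<< LEFT
foxtrot
=======
alpha
>>>>>>> RIGHT
alpha
foxtrot
delta
foxtrot
delta
bravo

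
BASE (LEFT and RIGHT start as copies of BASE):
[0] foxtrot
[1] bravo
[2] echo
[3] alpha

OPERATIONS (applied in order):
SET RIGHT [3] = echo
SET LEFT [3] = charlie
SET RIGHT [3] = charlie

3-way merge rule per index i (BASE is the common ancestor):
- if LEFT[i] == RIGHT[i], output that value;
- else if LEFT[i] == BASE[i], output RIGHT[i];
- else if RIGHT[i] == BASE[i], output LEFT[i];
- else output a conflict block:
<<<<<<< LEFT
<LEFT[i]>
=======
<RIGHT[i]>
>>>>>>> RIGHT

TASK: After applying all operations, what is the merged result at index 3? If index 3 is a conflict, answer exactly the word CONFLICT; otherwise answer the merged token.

Answer: charlie

Derivation:
Final LEFT:  [foxtrot, bravo, echo, charlie]
Final RIGHT: [foxtrot, bravo, echo, charlie]
i=0: L=foxtrot R=foxtrot -> agree -> foxtrot
i=1: L=bravo R=bravo -> agree -> bravo
i=2: L=echo R=echo -> agree -> echo
i=3: L=charlie R=charlie -> agree -> charlie
Index 3 -> charlie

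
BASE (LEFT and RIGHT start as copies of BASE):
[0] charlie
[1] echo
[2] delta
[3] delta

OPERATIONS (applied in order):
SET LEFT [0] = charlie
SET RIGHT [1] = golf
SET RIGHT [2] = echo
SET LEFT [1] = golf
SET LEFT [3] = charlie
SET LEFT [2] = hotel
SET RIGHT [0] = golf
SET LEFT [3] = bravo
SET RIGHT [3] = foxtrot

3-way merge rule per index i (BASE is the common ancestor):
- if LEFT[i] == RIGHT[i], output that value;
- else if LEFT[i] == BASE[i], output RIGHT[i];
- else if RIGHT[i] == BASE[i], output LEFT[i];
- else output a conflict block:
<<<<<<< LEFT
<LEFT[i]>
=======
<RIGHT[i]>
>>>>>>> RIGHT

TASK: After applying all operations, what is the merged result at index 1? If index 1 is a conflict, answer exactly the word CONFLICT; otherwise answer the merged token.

Answer: golf

Derivation:
Final LEFT:  [charlie, golf, hotel, bravo]
Final RIGHT: [golf, golf, echo, foxtrot]
i=0: L=charlie=BASE, R=golf -> take RIGHT -> golf
i=1: L=golf R=golf -> agree -> golf
i=2: BASE=delta L=hotel R=echo all differ -> CONFLICT
i=3: BASE=delta L=bravo R=foxtrot all differ -> CONFLICT
Index 1 -> golf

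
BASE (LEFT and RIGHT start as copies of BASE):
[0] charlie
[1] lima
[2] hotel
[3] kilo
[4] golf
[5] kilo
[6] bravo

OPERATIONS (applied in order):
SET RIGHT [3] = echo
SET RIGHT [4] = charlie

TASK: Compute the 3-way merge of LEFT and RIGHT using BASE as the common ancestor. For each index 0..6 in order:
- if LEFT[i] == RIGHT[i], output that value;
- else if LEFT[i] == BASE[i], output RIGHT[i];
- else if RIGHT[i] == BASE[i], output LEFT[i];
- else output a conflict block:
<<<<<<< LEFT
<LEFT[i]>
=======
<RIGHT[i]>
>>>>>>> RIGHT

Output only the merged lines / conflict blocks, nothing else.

Answer: charlie
lima
hotel
echo
charlie
kilo
bravo

Derivation:
Final LEFT:  [charlie, lima, hotel, kilo, golf, kilo, bravo]
Final RIGHT: [charlie, lima, hotel, echo, charlie, kilo, bravo]
i=0: L=charlie R=charlie -> agree -> charlie
i=1: L=lima R=lima -> agree -> lima
i=2: L=hotel R=hotel -> agree -> hotel
i=3: L=kilo=BASE, R=echo -> take RIGHT -> echo
i=4: L=golf=BASE, R=charlie -> take RIGHT -> charlie
i=5: L=kilo R=kilo -> agree -> kilo
i=6: L=bravo R=bravo -> agree -> bravo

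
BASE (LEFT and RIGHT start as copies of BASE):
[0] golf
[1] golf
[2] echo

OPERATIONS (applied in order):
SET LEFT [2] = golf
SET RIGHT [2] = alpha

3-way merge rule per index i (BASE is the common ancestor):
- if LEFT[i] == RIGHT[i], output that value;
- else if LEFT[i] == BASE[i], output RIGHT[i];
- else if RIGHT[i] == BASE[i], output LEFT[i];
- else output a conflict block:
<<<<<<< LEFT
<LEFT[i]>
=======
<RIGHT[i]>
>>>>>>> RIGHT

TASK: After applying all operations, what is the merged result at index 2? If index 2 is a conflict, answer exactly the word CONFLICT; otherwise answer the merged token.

Answer: CONFLICT

Derivation:
Final LEFT:  [golf, golf, golf]
Final RIGHT: [golf, golf, alpha]
i=0: L=golf R=golf -> agree -> golf
i=1: L=golf R=golf -> agree -> golf
i=2: BASE=echo L=golf R=alpha all differ -> CONFLICT
Index 2 -> CONFLICT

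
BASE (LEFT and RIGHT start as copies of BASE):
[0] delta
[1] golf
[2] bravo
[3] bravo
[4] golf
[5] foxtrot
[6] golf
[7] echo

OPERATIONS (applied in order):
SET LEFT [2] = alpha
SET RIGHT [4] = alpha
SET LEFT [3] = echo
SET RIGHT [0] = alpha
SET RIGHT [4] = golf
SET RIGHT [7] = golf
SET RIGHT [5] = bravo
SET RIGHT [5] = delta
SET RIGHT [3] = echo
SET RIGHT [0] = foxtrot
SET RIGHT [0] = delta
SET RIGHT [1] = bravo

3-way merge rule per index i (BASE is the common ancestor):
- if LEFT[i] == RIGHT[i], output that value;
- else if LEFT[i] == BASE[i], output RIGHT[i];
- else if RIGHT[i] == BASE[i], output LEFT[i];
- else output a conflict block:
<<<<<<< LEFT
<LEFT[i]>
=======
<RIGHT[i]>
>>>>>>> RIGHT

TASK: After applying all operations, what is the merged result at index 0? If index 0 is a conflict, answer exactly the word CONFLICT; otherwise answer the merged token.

Final LEFT:  [delta, golf, alpha, echo, golf, foxtrot, golf, echo]
Final RIGHT: [delta, bravo, bravo, echo, golf, delta, golf, golf]
i=0: L=delta R=delta -> agree -> delta
i=1: L=golf=BASE, R=bravo -> take RIGHT -> bravo
i=2: L=alpha, R=bravo=BASE -> take LEFT -> alpha
i=3: L=echo R=echo -> agree -> echo
i=4: L=golf R=golf -> agree -> golf
i=5: L=foxtrot=BASE, R=delta -> take RIGHT -> delta
i=6: L=golf R=golf -> agree -> golf
i=7: L=echo=BASE, R=golf -> take RIGHT -> golf
Index 0 -> delta

Answer: delta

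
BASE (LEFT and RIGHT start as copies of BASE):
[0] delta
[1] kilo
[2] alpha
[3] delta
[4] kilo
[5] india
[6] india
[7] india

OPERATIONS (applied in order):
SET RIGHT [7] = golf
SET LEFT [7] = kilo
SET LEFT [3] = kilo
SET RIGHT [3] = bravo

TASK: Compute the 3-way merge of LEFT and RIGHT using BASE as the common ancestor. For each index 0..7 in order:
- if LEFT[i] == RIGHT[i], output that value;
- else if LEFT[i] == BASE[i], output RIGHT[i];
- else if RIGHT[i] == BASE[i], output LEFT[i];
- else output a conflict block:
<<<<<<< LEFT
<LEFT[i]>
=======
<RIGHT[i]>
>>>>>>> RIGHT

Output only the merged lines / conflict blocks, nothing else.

Answer: delta
kilo
alpha
<<<<<<< LEFT
kilo
=======
bravo
>>>>>>> RIGHT
kilo
india
india
<<<<<<< LEFT
kilo
=======
golf
>>>>>>> RIGHT

Derivation:
Final LEFT:  [delta, kilo, alpha, kilo, kilo, india, india, kilo]
Final RIGHT: [delta, kilo, alpha, bravo, kilo, india, india, golf]
i=0: L=delta R=delta -> agree -> delta
i=1: L=kilo R=kilo -> agree -> kilo
i=2: L=alpha R=alpha -> agree -> alpha
i=3: BASE=delta L=kilo R=bravo all differ -> CONFLICT
i=4: L=kilo R=kilo -> agree -> kilo
i=5: L=india R=india -> agree -> india
i=6: L=india R=india -> agree -> india
i=7: BASE=india L=kilo R=golf all differ -> CONFLICT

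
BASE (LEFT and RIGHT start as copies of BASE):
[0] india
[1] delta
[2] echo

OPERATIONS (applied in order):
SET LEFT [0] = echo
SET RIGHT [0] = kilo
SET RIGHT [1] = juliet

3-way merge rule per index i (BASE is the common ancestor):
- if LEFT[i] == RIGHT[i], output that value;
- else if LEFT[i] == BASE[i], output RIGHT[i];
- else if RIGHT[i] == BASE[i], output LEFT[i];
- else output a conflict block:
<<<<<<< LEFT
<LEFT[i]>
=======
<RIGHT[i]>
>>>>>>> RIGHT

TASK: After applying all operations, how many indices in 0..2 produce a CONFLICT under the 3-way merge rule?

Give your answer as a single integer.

Answer: 1

Derivation:
Final LEFT:  [echo, delta, echo]
Final RIGHT: [kilo, juliet, echo]
i=0: BASE=india L=echo R=kilo all differ -> CONFLICT
i=1: L=delta=BASE, R=juliet -> take RIGHT -> juliet
i=2: L=echo R=echo -> agree -> echo
Conflict count: 1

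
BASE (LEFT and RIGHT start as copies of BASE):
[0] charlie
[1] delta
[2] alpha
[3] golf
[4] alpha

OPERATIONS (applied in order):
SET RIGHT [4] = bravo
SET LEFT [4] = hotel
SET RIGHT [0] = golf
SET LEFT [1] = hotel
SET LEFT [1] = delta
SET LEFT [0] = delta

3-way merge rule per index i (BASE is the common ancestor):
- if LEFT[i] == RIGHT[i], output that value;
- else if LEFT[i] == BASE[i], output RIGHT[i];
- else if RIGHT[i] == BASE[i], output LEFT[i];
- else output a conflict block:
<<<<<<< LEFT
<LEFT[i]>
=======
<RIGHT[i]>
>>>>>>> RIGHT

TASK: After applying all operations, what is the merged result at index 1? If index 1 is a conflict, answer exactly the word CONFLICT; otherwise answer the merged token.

Answer: delta

Derivation:
Final LEFT:  [delta, delta, alpha, golf, hotel]
Final RIGHT: [golf, delta, alpha, golf, bravo]
i=0: BASE=charlie L=delta R=golf all differ -> CONFLICT
i=1: L=delta R=delta -> agree -> delta
i=2: L=alpha R=alpha -> agree -> alpha
i=3: L=golf R=golf -> agree -> golf
i=4: BASE=alpha L=hotel R=bravo all differ -> CONFLICT
Index 1 -> delta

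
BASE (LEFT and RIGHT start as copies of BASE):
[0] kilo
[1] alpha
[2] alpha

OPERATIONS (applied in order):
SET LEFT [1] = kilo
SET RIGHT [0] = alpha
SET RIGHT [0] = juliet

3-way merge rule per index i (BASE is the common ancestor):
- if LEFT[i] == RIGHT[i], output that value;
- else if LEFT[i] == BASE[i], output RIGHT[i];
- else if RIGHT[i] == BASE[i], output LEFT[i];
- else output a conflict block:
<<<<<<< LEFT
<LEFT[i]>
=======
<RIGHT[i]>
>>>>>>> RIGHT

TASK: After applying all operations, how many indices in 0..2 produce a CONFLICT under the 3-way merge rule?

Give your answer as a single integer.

Answer: 0

Derivation:
Final LEFT:  [kilo, kilo, alpha]
Final RIGHT: [juliet, alpha, alpha]
i=0: L=kilo=BASE, R=juliet -> take RIGHT -> juliet
i=1: L=kilo, R=alpha=BASE -> take LEFT -> kilo
i=2: L=alpha R=alpha -> agree -> alpha
Conflict count: 0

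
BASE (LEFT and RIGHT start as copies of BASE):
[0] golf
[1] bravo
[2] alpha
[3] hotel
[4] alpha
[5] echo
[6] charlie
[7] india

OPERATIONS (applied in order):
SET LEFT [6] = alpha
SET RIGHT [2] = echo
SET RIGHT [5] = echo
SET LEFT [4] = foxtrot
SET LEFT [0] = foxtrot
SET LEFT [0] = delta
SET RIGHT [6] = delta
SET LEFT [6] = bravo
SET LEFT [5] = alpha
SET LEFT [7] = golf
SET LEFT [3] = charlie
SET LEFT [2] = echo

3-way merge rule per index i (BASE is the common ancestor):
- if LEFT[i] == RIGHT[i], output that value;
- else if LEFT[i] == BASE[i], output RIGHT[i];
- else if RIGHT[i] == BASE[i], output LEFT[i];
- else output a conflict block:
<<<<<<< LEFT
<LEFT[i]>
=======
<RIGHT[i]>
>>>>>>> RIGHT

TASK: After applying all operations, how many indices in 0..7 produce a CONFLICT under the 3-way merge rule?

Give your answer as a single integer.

Final LEFT:  [delta, bravo, echo, charlie, foxtrot, alpha, bravo, golf]
Final RIGHT: [golf, bravo, echo, hotel, alpha, echo, delta, india]
i=0: L=delta, R=golf=BASE -> take LEFT -> delta
i=1: L=bravo R=bravo -> agree -> bravo
i=2: L=echo R=echo -> agree -> echo
i=3: L=charlie, R=hotel=BASE -> take LEFT -> charlie
i=4: L=foxtrot, R=alpha=BASE -> take LEFT -> foxtrot
i=5: L=alpha, R=echo=BASE -> take LEFT -> alpha
i=6: BASE=charlie L=bravo R=delta all differ -> CONFLICT
i=7: L=golf, R=india=BASE -> take LEFT -> golf
Conflict count: 1

Answer: 1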